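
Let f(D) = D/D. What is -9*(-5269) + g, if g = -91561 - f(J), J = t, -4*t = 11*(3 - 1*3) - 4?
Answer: -44141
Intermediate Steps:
t = 1 (t = -(11*(3 - 1*3) - 4)/4 = -(11*(3 - 3) - 4)/4 = -(11*0 - 4)/4 = -(0 - 4)/4 = -¼*(-4) = 1)
J = 1
f(D) = 1
g = -91562 (g = -91561 - 1*1 = -91561 - 1 = -91562)
-9*(-5269) + g = -9*(-5269) - 91562 = 47421 - 91562 = -44141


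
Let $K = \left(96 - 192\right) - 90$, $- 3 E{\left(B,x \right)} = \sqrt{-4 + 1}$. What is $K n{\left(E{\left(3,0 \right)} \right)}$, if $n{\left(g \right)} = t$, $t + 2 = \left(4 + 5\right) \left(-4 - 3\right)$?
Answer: $12090$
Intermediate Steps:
$E{\left(B,x \right)} = - \frac{i \sqrt{3}}{3}$ ($E{\left(B,x \right)} = - \frac{\sqrt{-4 + 1}}{3} = - \frac{\sqrt{-3}}{3} = - \frac{i \sqrt{3}}{3}$)
$K = -186$ ($K = -96 - 90 = -186$)
$t = -65$ ($t = -2 + \left(4 + 5\right) \left(-4 - 3\right) = -2 + 9 \left(-7\right) = -2 - 63 = -65$)
$n{\left(g \right)} = -65$
$K n{\left(E{\left(3,0 \right)} \right)} = \left(-186\right) \left(-65\right) = 12090$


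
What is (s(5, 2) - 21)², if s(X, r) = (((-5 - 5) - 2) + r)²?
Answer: 6241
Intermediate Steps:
s(X, r) = (-12 + r)² (s(X, r) = ((-10 - 2) + r)² = (-12 + r)²)
(s(5, 2) - 21)² = ((-12 + 2)² - 21)² = ((-10)² - 21)² = (100 - 21)² = 79² = 6241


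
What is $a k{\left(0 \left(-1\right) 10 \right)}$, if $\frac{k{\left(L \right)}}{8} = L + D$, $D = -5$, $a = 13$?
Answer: $-520$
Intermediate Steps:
$k{\left(L \right)} = -40 + 8 L$ ($k{\left(L \right)} = 8 \left(L - 5\right) = 8 \left(-5 + L\right) = -40 + 8 L$)
$a k{\left(0 \left(-1\right) 10 \right)} = 13 \left(-40 + 8 \cdot 0 \left(-1\right) 10\right) = 13 \left(-40 + 8 \cdot 0 \cdot 10\right) = 13 \left(-40 + 8 \cdot 0\right) = 13 \left(-40 + 0\right) = 13 \left(-40\right) = -520$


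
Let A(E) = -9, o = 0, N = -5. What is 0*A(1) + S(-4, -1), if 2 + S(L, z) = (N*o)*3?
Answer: -2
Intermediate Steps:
S(L, z) = -2 (S(L, z) = -2 - 5*0*3 = -2 + 0*3 = -2 + 0 = -2)
0*A(1) + S(-4, -1) = 0*(-9) - 2 = 0 - 2 = -2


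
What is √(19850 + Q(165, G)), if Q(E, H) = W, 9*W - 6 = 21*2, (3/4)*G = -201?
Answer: √178698/3 ≈ 140.91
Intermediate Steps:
G = -268 (G = (4/3)*(-201) = -268)
W = 16/3 (W = ⅔ + (21*2)/9 = ⅔ + (⅑)*42 = ⅔ + 14/3 = 16/3 ≈ 5.3333)
Q(E, H) = 16/3
√(19850 + Q(165, G)) = √(19850 + 16/3) = √(59566/3) = √178698/3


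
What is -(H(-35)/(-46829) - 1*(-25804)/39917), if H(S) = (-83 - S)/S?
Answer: -42291227044/65424561755 ≈ -0.64641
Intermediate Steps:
H(S) = (-83 - S)/S
-(H(-35)/(-46829) - 1*(-25804)/39917) = -(((-83 - 1*(-35))/(-35))/(-46829) - 1*(-25804)/39917) = -(-(-83 + 35)/35*(-1/46829) + 25804*(1/39917)) = -(-1/35*(-48)*(-1/46829) + 25804/39917) = -((48/35)*(-1/46829) + 25804/39917) = -(-48/1639015 + 25804/39917) = -1*42291227044/65424561755 = -42291227044/65424561755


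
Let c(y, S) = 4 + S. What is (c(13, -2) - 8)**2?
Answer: 36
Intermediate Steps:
(c(13, -2) - 8)**2 = ((4 - 2) - 8)**2 = (2 - 8)**2 = (-6)**2 = 36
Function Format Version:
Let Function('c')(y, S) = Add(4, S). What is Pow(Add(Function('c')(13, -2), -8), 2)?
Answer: 36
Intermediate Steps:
Pow(Add(Function('c')(13, -2), -8), 2) = Pow(Add(Add(4, -2), -8), 2) = Pow(Add(2, -8), 2) = Pow(-6, 2) = 36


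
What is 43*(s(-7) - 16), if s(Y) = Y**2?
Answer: 1419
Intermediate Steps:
43*(s(-7) - 16) = 43*((-7)**2 - 16) = 43*(49 - 16) = 43*33 = 1419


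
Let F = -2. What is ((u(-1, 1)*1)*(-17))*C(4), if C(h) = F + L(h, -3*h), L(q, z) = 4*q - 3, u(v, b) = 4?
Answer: -748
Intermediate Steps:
L(q, z) = -3 + 4*q
C(h) = -5 + 4*h (C(h) = -2 + (-3 + 4*h) = -5 + 4*h)
((u(-1, 1)*1)*(-17))*C(4) = ((4*1)*(-17))*(-5 + 4*4) = (4*(-17))*(-5 + 16) = -68*11 = -748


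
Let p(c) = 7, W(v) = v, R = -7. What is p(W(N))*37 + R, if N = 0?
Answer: 252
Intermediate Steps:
p(W(N))*37 + R = 7*37 - 7 = 259 - 7 = 252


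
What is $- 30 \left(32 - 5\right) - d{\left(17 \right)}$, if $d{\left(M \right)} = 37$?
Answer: $-847$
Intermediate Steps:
$- 30 \left(32 - 5\right) - d{\left(17 \right)} = - 30 \left(32 - 5\right) - 37 = \left(-30\right) 27 - 37 = -810 - 37 = -847$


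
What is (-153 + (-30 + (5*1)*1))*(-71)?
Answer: 12638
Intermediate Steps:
(-153 + (-30 + (5*1)*1))*(-71) = (-153 + (-30 + 5*1))*(-71) = (-153 + (-30 + 5))*(-71) = (-153 - 25)*(-71) = -178*(-71) = 12638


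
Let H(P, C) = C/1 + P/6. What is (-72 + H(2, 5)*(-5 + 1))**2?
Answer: 78400/9 ≈ 8711.1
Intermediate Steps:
H(P, C) = C + P/6 (H(P, C) = C*1 + P*(1/6) = C + P/6)
(-72 + H(2, 5)*(-5 + 1))**2 = (-72 + (5 + (1/6)*2)*(-5 + 1))**2 = (-72 + (5 + 1/3)*(-4))**2 = (-72 + (16/3)*(-4))**2 = (-72 - 64/3)**2 = (-280/3)**2 = 78400/9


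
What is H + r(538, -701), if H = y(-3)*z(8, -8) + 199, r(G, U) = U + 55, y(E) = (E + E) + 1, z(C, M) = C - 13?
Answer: -422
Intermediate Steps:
z(C, M) = -13 + C
y(E) = 1 + 2*E (y(E) = 2*E + 1 = 1 + 2*E)
r(G, U) = 55 + U
H = 224 (H = (1 + 2*(-3))*(-13 + 8) + 199 = (1 - 6)*(-5) + 199 = -5*(-5) + 199 = 25 + 199 = 224)
H + r(538, -701) = 224 + (55 - 701) = 224 - 646 = -422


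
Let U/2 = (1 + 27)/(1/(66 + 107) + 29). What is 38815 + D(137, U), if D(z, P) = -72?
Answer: 38743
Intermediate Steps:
U = 4844/2509 (U = 2*((1 + 27)/(1/(66 + 107) + 29)) = 2*(28/(1/173 + 29)) = 2*(28/(5018/173)) = 2*(28*(173/5018)) = 2*(2422/2509) = 4844/2509 ≈ 1.9306)
38815 + D(137, U) = 38815 - 72 = 38743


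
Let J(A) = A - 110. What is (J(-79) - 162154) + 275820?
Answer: 113477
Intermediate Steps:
J(A) = -110 + A
(J(-79) - 162154) + 275820 = ((-110 - 79) - 162154) + 275820 = (-189 - 162154) + 275820 = -162343 + 275820 = 113477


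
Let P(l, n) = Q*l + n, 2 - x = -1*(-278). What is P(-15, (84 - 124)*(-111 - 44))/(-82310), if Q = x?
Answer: -1034/8231 ≈ -0.12562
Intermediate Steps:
x = -276 (x = 2 - (-1)*(-278) = 2 - 1*278 = 2 - 278 = -276)
Q = -276
P(l, n) = n - 276*l (P(l, n) = -276*l + n = n - 276*l)
P(-15, (84 - 124)*(-111 - 44))/(-82310) = ((84 - 124)*(-111 - 44) - 276*(-15))/(-82310) = (-40*(-155) + 4140)*(-1/82310) = (6200 + 4140)*(-1/82310) = 10340*(-1/82310) = -1034/8231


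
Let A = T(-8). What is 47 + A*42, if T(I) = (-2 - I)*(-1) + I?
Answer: -541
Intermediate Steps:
T(I) = 2 + 2*I (T(I) = (2 + I) + I = 2 + 2*I)
A = -14 (A = 2 + 2*(-8) = 2 - 16 = -14)
47 + A*42 = 47 - 14*42 = 47 - 588 = -541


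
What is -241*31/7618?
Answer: -7471/7618 ≈ -0.98070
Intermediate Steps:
-241*31/7618 = -7471*1/7618 = -7471/7618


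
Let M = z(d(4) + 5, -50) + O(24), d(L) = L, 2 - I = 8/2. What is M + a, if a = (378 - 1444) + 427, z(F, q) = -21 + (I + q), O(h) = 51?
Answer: -661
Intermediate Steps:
I = -2 (I = 2 - 8/2 = 2 - 1*4 = 2 - 4 = -2)
z(F, q) = -23 + q (z(F, q) = -21 + (-2 + q) = -23 + q)
a = -639 (a = -1066 + 427 = -639)
M = -22 (M = (-23 - 50) + 51 = -73 + 51 = -22)
M + a = -22 - 639 = -661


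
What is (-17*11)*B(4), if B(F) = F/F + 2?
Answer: -561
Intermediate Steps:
B(F) = 3 (B(F) = 1 + 2 = 3)
(-17*11)*B(4) = -17*11*3 = -187*3 = -561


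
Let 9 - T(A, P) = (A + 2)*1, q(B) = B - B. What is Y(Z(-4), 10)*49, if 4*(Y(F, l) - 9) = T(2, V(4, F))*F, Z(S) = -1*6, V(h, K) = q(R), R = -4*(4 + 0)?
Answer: 147/2 ≈ 73.500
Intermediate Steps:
R = -16 (R = -4*4 = -16)
q(B) = 0
V(h, K) = 0
Z(S) = -6
T(A, P) = 7 - A (T(A, P) = 9 - (A + 2) = 9 - (2 + A) = 9 + (-2 - A) = 7 - A)
Y(F, l) = 9 + 5*F/4 (Y(F, l) = 9 + ((7 - 1*2)*F)/4 = 9 + ((7 - 2)*F)/4 = 9 + (5*F)/4 = 9 + 5*F/4)
Y(Z(-4), 10)*49 = (9 + (5/4)*(-6))*49 = (9 - 15/2)*49 = (3/2)*49 = 147/2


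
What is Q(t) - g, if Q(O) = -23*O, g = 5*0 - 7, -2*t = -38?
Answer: -430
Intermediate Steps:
t = 19 (t = -½*(-38) = 19)
g = -7 (g = 0 - 7 = -7)
Q(t) - g = -23*19 - 1*(-7) = -437 + 7 = -430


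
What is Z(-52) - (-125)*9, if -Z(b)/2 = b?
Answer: 1229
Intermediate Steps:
Z(b) = -2*b
Z(-52) - (-125)*9 = -2*(-52) - (-125)*9 = 104 - 1*(-1125) = 104 + 1125 = 1229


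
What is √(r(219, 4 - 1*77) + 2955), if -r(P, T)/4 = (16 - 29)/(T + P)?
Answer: √15749093/73 ≈ 54.363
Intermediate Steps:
r(P, T) = 52/(P + T) (r(P, T) = -4*(16 - 29)/(T + P) = -(-52)/(P + T) = 52/(P + T))
√(r(219, 4 - 1*77) + 2955) = √(52/(219 + (4 - 1*77)) + 2955) = √(52/(219 + (4 - 77)) + 2955) = √(52/(219 - 73) + 2955) = √(52/146 + 2955) = √(52*(1/146) + 2955) = √(26/73 + 2955) = √(215741/73) = √15749093/73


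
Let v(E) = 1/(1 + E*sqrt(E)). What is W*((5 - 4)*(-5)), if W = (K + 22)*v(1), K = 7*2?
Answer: -90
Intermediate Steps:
v(E) = 1/(1 + E**(3/2))
K = 14
W = 18 (W = (14 + 22)/(1 + 1**(3/2)) = 36/(1 + 1) = 36/2 = 36*(1/2) = 18)
W*((5 - 4)*(-5)) = 18*((5 - 4)*(-5)) = 18*(1*(-5)) = 18*(-5) = -90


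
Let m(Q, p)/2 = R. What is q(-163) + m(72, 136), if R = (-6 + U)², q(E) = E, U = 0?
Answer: -91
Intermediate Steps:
R = 36 (R = (-6 + 0)² = (-6)² = 36)
m(Q, p) = 72 (m(Q, p) = 2*36 = 72)
q(-163) + m(72, 136) = -163 + 72 = -91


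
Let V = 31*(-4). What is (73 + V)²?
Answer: 2601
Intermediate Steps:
V = -124
(73 + V)² = (73 - 124)² = (-51)² = 2601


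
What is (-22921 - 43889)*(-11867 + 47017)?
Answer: -2348371500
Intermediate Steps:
(-22921 - 43889)*(-11867 + 47017) = -66810*35150 = -2348371500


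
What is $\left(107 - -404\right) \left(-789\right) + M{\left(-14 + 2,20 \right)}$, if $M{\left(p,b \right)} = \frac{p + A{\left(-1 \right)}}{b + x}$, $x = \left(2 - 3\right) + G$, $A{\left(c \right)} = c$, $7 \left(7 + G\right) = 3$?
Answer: $- \frac{35076664}{87} \approx -4.0318 \cdot 10^{5}$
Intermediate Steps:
$G = - \frac{46}{7}$ ($G = -7 + \frac{1}{7} \cdot 3 = -7 + \frac{3}{7} = - \frac{46}{7} \approx -6.5714$)
$x = - \frac{53}{7}$ ($x = \left(2 - 3\right) - \frac{46}{7} = -1 - \frac{46}{7} = - \frac{53}{7} \approx -7.5714$)
$M{\left(p,b \right)} = \frac{-1 + p}{- \frac{53}{7} + b}$ ($M{\left(p,b \right)} = \frac{p - 1}{b - \frac{53}{7}} = \frac{-1 + p}{- \frac{53}{7} + b}$)
$\left(107 - -404\right) \left(-789\right) + M{\left(-14 + 2,20 \right)} = \left(107 - -404\right) \left(-789\right) + \frac{7 \left(-1 + \left(-14 + 2\right)\right)}{-53 + 7 \cdot 20} = \left(107 + 404\right) \left(-789\right) + \frac{7 \left(-1 - 12\right)}{-53 + 140} = 511 \left(-789\right) + 7 \cdot \frac{1}{87} \left(-13\right) = -403179 + 7 \cdot \frac{1}{87} \left(-13\right) = -403179 - \frac{91}{87} = - \frac{35076664}{87}$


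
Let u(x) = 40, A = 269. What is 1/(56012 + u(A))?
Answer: 1/56052 ≈ 1.7841e-5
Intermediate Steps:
1/(56012 + u(A)) = 1/(56012 + 40) = 1/56052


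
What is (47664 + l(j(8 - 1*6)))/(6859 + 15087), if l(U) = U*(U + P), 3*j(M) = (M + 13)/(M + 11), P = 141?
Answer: 4032203/1854437 ≈ 2.1744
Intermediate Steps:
j(M) = (13 + M)/(3*(11 + M)) (j(M) = ((M + 13)/(M + 11))/3 = ((13 + M)/(11 + M))/3 = (13 + M)/(3*(11 + M)))
l(U) = U*(141 + U) (l(U) = U*(U + 141) = U*(141 + U))
(47664 + l(j(8 - 1*6)))/(6859 + 15087) = (47664 + ((13 + (8 - 1*6))/(3*(11 + (8 - 1*6))))*(141 + (13 + (8 - 1*6))/(3*(11 + (8 - 1*6)))))/(6859 + 15087) = (47664 + ((13 + (8 - 6))/(3*(11 + (8 - 6))))*(141 + (13 + (8 - 6))/(3*(11 + (8 - 6)))))/21946 = (47664 + ((13 + 2)/(3*(11 + 2)))*(141 + (13 + 2)/(3*(11 + 2))))*(1/21946) = (47664 + ((1/3)*15/13)*(141 + (1/3)*15/13))*(1/21946) = (47664 + ((1/3)*(1/13)*15)*(141 + (1/3)*(1/13)*15))*(1/21946) = (47664 + 5*(141 + 5/13)/13)*(1/21946) = (47664 + (5/13)*(1838/13))*(1/21946) = (47664 + 9190/169)*(1/21946) = (8064406/169)*(1/21946) = 4032203/1854437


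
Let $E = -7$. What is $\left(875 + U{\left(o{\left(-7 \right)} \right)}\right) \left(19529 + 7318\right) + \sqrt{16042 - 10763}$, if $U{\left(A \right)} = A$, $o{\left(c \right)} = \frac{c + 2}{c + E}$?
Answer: $\frac{329009985}{14} + \sqrt{5279} \approx 2.3501 \cdot 10^{7}$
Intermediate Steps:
$o{\left(c \right)} = \frac{2 + c}{-7 + c}$ ($o{\left(c \right)} = \frac{c + 2}{c - 7} = \frac{2 + c}{-7 + c}$)
$\left(875 + U{\left(o{\left(-7 \right)} \right)}\right) \left(19529 + 7318\right) + \sqrt{16042 - 10763} = \left(875 + \frac{2 - 7}{-7 - 7}\right) \left(19529 + 7318\right) + \sqrt{16042 - 10763} = \left(875 + \frac{1}{-14} \left(-5\right)\right) 26847 + \sqrt{5279} = \left(875 - - \frac{5}{14}\right) 26847 + \sqrt{5279} = \left(875 + \frac{5}{14}\right) 26847 + \sqrt{5279} = \frac{12255}{14} \cdot 26847 + \sqrt{5279} = \frac{329009985}{14} + \sqrt{5279}$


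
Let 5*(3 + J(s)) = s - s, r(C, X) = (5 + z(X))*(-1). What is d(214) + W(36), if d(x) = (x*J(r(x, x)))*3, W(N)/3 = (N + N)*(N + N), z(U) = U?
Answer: 13626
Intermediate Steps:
r(C, X) = -5 - X (r(C, X) = (5 + X)*(-1) = -5 - X)
W(N) = 12*N² (W(N) = 3*((N + N)*(N + N)) = 3*((2*N)*(2*N)) = 3*(4*N²) = 12*N²)
J(s) = -3 (J(s) = -3 + (s - s)/5 = -3 + (⅕)*0 = -3 + 0 = -3)
d(x) = -9*x (d(x) = (x*(-3))*3 = -3*x*3 = -9*x)
d(214) + W(36) = -9*214 + 12*36² = -1926 + 12*1296 = -1926 + 15552 = 13626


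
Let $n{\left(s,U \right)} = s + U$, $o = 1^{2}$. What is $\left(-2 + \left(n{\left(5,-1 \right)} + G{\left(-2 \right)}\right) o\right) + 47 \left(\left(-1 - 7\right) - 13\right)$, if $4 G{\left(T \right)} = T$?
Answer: $- \frac{1971}{2} \approx -985.5$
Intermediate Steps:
$G{\left(T \right)} = \frac{T}{4}$
$o = 1$
$n{\left(s,U \right)} = U + s$
$\left(-2 + \left(n{\left(5,-1 \right)} + G{\left(-2 \right)}\right) o\right) + 47 \left(\left(-1 - 7\right) - 13\right) = \left(-2 + \left(\left(-1 + 5\right) + \frac{1}{4} \left(-2\right)\right) 1\right) + 47 \left(\left(-1 - 7\right) - 13\right) = \left(-2 + \left(4 - \frac{1}{2}\right) 1\right) + 47 \left(-8 - 13\right) = \left(-2 + \frac{7}{2} \cdot 1\right) + 47 \left(-21\right) = \left(-2 + \frac{7}{2}\right) - 987 = \frac{3}{2} - 987 = - \frac{1971}{2}$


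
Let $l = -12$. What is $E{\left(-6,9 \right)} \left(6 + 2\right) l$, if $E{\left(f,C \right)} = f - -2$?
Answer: $384$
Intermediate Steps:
$E{\left(f,C \right)} = 2 + f$ ($E{\left(f,C \right)} = f + 2 = 2 + f$)
$E{\left(-6,9 \right)} \left(6 + 2\right) l = \left(2 - 6\right) \left(6 + 2\right) \left(-12\right) = - 4 \cdot 8 \left(-12\right) = \left(-4\right) \left(-96\right) = 384$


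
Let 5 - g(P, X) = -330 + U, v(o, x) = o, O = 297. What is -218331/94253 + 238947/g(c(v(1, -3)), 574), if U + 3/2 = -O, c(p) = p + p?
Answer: 44766317805/119418551 ≈ 374.87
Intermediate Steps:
c(p) = 2*p
U = -597/2 (U = -3/2 - 1*297 = -3/2 - 297 = -597/2 ≈ -298.50)
g(P, X) = 1267/2 (g(P, X) = 5 - (-330 - 597/2) = 5 - 1*(-1257/2) = 5 + 1257/2 = 1267/2)
-218331/94253 + 238947/g(c(v(1, -3)), 574) = -218331/94253 + 238947/(1267/2) = -218331*1/94253 + 238947*(2/1267) = -218331/94253 + 477894/1267 = 44766317805/119418551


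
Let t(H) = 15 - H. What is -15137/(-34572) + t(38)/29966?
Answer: 226400093/517992276 ≈ 0.43707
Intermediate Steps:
-15137/(-34572) + t(38)/29966 = -15137/(-34572) + (15 - 1*38)/29966 = -15137*(-1/34572) + (15 - 38)*(1/29966) = 15137/34572 - 23*1/29966 = 15137/34572 - 23/29966 = 226400093/517992276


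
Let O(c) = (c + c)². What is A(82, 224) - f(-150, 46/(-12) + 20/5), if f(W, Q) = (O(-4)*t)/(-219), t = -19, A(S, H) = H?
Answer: 47840/219 ≈ 218.45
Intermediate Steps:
O(c) = 4*c² (O(c) = (2*c)² = 4*c²)
f(W, Q) = 1216/219 (f(W, Q) = ((4*(-4)²)*(-19))/(-219) = ((4*16)*(-19))*(-1/219) = (64*(-19))*(-1/219) = -1216*(-1/219) = 1216/219)
A(82, 224) - f(-150, 46/(-12) + 20/5) = 224 - 1*1216/219 = 224 - 1216/219 = 47840/219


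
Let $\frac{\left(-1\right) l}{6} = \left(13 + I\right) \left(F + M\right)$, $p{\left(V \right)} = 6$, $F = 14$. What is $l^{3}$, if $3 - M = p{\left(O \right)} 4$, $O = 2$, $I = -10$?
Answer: $2000376$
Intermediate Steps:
$M = -21$ ($M = 3 - 6 \cdot 4 = 3 - 24 = -21$)
$l = 126$ ($l = - 6 \left(13 - 10\right) \left(14 - 21\right) = - 6 \cdot 3 \left(-7\right) = \left(-6\right) \left(-21\right) = 126$)
$l^{3} = 126^{3} = 2000376$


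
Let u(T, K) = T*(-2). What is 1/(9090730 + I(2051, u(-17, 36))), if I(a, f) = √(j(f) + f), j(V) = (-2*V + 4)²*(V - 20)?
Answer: 4545365/41320685937761 - √57378/82641371875522 ≈ 1.1000e-7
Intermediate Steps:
j(V) = (4 - 2*V)²*(-20 + V)
u(T, K) = -2*T
I(a, f) = √(f + 4*(-2 + f)²*(-20 + f)) (I(a, f) = √(4*(-2 + f)²*(-20 + f) + f) = √(f + 4*(-2 + f)²*(-20 + f)))
1/(9090730 + I(2051, u(-17, 36))) = 1/(9090730 + √(-2*(-17) + 4*(-2 - 2*(-17))²*(-20 - 2*(-17)))) = 1/(9090730 + √(34 + 4*(-2 + 34)²*(-20 + 34))) = 1/(9090730 + √(34 + 4*32²*14)) = 1/(9090730 + √(34 + 4*1024*14)) = 1/(9090730 + √(34 + 57344)) = 1/(9090730 + √57378)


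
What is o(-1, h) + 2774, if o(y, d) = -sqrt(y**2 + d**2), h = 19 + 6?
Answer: 2774 - sqrt(626) ≈ 2749.0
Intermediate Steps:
h = 25
o(y, d) = -sqrt(d**2 + y**2)
o(-1, h) + 2774 = -sqrt(25**2 + (-1)**2) + 2774 = -sqrt(625 + 1) + 2774 = -sqrt(626) + 2774 = 2774 - sqrt(626)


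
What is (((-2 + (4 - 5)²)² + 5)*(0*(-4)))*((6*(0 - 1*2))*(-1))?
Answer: 0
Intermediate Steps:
(((-2 + (4 - 5)²)² + 5)*(0*(-4)))*((6*(0 - 1*2))*(-1)) = (((-2 + (-1)²)² + 5)*0)*((6*(0 - 2))*(-1)) = (((-2 + 1)² + 5)*0)*((6*(-2))*(-1)) = (((-1)² + 5)*0)*(-12*(-1)) = ((1 + 5)*0)*12 = (6*0)*12 = 0*12 = 0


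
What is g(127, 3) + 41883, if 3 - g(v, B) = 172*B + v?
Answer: 41243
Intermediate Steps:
g(v, B) = 3 - v - 172*B (g(v, B) = 3 - (172*B + v) = 3 - (v + 172*B) = 3 + (-v - 172*B) = 3 - v - 172*B)
g(127, 3) + 41883 = (3 - 1*127 - 172*3) + 41883 = (3 - 127 - 516) + 41883 = -640 + 41883 = 41243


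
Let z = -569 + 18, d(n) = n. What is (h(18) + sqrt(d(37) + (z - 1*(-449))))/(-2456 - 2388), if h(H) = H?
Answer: -9/2422 - I*sqrt(65)/4844 ≈ -0.0037159 - 0.0016644*I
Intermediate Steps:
z = -551
(h(18) + sqrt(d(37) + (z - 1*(-449))))/(-2456 - 2388) = (18 + sqrt(37 + (-551 - 1*(-449))))/(-2456 - 2388) = (18 + sqrt(37 + (-551 + 449)))/(-4844) = (18 + sqrt(37 - 102))*(-1/4844) = (18 + sqrt(-65))*(-1/4844) = (18 + I*sqrt(65))*(-1/4844) = -9/2422 - I*sqrt(65)/4844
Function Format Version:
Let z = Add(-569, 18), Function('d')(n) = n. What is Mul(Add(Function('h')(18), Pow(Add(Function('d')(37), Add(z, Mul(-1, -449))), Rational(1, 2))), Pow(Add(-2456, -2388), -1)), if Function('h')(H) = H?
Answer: Add(Rational(-9, 2422), Mul(Rational(-1, 4844), I, Pow(65, Rational(1, 2)))) ≈ Add(-0.0037159, Mul(-0.0016644, I))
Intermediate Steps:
z = -551
Mul(Add(Function('h')(18), Pow(Add(Function('d')(37), Add(z, Mul(-1, -449))), Rational(1, 2))), Pow(Add(-2456, -2388), -1)) = Mul(Add(18, Pow(Add(37, Add(-551, Mul(-1, -449))), Rational(1, 2))), Pow(Add(-2456, -2388), -1)) = Mul(Add(18, Pow(Add(37, Add(-551, 449)), Rational(1, 2))), Pow(-4844, -1)) = Mul(Add(18, Pow(Add(37, -102), Rational(1, 2))), Rational(-1, 4844)) = Mul(Add(18, Pow(-65, Rational(1, 2))), Rational(-1, 4844)) = Mul(Add(18, Mul(I, Pow(65, Rational(1, 2)))), Rational(-1, 4844)) = Add(Rational(-9, 2422), Mul(Rational(-1, 4844), I, Pow(65, Rational(1, 2))))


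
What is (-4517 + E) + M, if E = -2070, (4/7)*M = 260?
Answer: -6132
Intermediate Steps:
M = 455 (M = (7/4)*260 = 455)
(-4517 + E) + M = (-4517 - 2070) + 455 = -6587 + 455 = -6132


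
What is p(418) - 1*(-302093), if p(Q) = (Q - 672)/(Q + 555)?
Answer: 293936235/973 ≈ 3.0209e+5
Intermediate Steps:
p(Q) = (-672 + Q)/(555 + Q)
p(418) - 1*(-302093) = (-672 + 418)/(555 + 418) - 1*(-302093) = -254/973 + 302093 = 293936235/973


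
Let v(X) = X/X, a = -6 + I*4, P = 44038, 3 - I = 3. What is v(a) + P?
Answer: 44039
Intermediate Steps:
I = 0 (I = 3 - 1*3 = 3 - 3 = 0)
a = -6 (a = -6 + 0*4 = -6 + 0 = -6)
v(X) = 1
v(a) + P = 1 + 44038 = 44039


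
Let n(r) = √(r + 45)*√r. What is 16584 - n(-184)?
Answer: 16584 + 2*√6394 ≈ 16744.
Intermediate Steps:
n(r) = √r*√(45 + r) (n(r) = √(45 + r)*√r = √r*√(45 + r))
16584 - n(-184) = 16584 - √(-184)*√(45 - 184) = 16584 - 2*I*√46*√(-139) = 16584 - 2*I*√46*I*√139 = 16584 - (-2)*√6394 = 16584 + 2*√6394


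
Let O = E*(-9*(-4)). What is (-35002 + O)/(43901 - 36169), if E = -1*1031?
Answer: -36059/3866 ≈ -9.3272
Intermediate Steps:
E = -1031
O = -37116 (O = -(-9279)*(-4) = -1031*36 = -37116)
(-35002 + O)/(43901 - 36169) = (-35002 - 37116)/(43901 - 36169) = -72118/7732 = -72118*1/7732 = -36059/3866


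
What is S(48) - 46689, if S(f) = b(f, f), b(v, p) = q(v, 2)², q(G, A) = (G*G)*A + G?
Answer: 21631647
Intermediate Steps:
q(G, A) = G + A*G² (q(G, A) = G²*A + G = A*G² + G = G + A*G²)
b(v, p) = v²*(1 + 2*v)² (b(v, p) = (v*(1 + 2*v))² = v²*(1 + 2*v)²)
S(f) = f²*(1 + 2*f)²
S(48) - 46689 = 48²*(1 + 2*48)² - 46689 = 2304*(1 + 96)² - 46689 = 2304*97² - 46689 = 2304*9409 - 46689 = 21678336 - 46689 = 21631647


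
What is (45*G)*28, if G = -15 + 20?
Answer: 6300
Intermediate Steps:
G = 5
(45*G)*28 = (45*5)*28 = 225*28 = 6300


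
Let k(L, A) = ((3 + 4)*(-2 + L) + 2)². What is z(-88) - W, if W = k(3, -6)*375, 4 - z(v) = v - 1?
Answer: -30282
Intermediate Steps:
z(v) = 5 - v (z(v) = 4 - (v - 1) = 4 - (-1 + v) = 4 + (1 - v) = 5 - v)
k(L, A) = (-12 + 7*L)² (k(L, A) = (7*(-2 + L) + 2)² = ((-14 + 7*L) + 2)² = (-12 + 7*L)²)
W = 30375 (W = (-12 + 7*3)²*375 = (-12 + 21)²*375 = 9²*375 = 81*375 = 30375)
z(-88) - W = (5 - 1*(-88)) - 1*30375 = (5 + 88) - 30375 = 93 - 30375 = -30282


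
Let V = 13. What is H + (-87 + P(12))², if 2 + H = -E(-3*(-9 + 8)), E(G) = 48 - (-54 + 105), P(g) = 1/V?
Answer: 1277069/169 ≈ 7556.6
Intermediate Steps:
P(g) = 1/13
E(G) = -3 (E(G) = 48 - 1*51 = 48 - 51 = -3)
H = 1 (H = -2 - 1*(-3) = -2 + 3 = 1)
H + (-87 + P(12))² = 1 + (-87 + 1/13)² = 1 + (-1130/13)² = 1 + 1276900/169 = 1277069/169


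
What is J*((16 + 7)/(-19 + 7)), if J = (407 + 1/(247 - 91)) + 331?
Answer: -2647967/1872 ≈ -1414.5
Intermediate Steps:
J = 115129/156 (J = (407 + 1/156) + 331 = 63493/156 + 331 = 115129/156 ≈ 738.01)
J*((16 + 7)/(-19 + 7)) = 115129*((16 + 7)/(-19 + 7))/156 = 115129*(23/(-12))/156 = 115129*(23*(-1/12))/156 = (115129/156)*(-23/12) = -2647967/1872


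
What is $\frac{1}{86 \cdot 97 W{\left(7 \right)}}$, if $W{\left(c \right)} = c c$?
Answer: $\frac{1}{408758} \approx 2.4464 \cdot 10^{-6}$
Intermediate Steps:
$W{\left(c \right)} = c^{2}$
$\frac{1}{86 \cdot 97 W{\left(7 \right)}} = \frac{1}{86 \cdot 97 \cdot 7^{2}} = \frac{1}{8342 \cdot 49} = \frac{1}{408758}$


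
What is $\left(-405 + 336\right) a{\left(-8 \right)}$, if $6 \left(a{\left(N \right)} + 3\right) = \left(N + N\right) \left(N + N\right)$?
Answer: $-2737$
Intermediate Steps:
$a{\left(N \right)} = -3 + \frac{2 N^{2}}{3}$ ($a{\left(N \right)} = -3 + \frac{\left(N + N\right) \left(N + N\right)}{6} = -3 + \frac{2 N 2 N}{6} = -3 + \frac{4 N^{2}}{6} = -3 + \frac{2 N^{2}}{3}$)
$\left(-405 + 336\right) a{\left(-8 \right)} = \left(-405 + 336\right) \left(-3 + \frac{2 \left(-8\right)^{2}}{3}\right) = - 69 \left(-3 + \frac{2}{3} \cdot 64\right) = - 69 \left(-3 + \frac{128}{3}\right) = \left(-69\right) \frac{119}{3} = -2737$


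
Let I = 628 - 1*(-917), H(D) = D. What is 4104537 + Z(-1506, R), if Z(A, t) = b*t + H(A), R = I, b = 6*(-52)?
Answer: 3620991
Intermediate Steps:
I = 1545 (I = 628 + 917 = 1545)
b = -312
R = 1545
Z(A, t) = A - 312*t (Z(A, t) = -312*t + A = A - 312*t)
4104537 + Z(-1506, R) = 4104537 + (-1506 - 312*1545) = 4104537 + (-1506 - 482040) = 4104537 - 483546 = 3620991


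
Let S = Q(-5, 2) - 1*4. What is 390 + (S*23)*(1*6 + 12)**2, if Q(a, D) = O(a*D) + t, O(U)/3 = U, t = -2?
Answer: -267882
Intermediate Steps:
O(U) = 3*U
Q(a, D) = -2 + 3*D*a (Q(a, D) = 3*(a*D) - 2 = 3*(D*a) - 2 = 3*D*a - 2 = -2 + 3*D*a)
S = -36 (S = (-2 + 3*2*(-5)) - 1*4 = (-2 - 30) - 4 = -32 - 4 = -36)
390 + (S*23)*(1*6 + 12)**2 = 390 + (-36*23)*(1*6 + 12)**2 = 390 - 828*(6 + 12)**2 = 390 - 828*18**2 = 390 - 828*324 = 390 - 268272 = -267882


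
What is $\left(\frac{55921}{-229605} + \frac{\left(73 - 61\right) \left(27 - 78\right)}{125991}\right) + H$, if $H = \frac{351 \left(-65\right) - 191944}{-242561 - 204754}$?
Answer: $\frac{7402841021396}{31950620939765} \approx 0.2317$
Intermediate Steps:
$H = \frac{214759}{447315}$ ($H = \frac{-22815 - 191944}{-447315} = \left(-214759\right) \left(- \frac{1}{447315}\right) = \frac{214759}{447315} \approx 0.48011$)
$\left(\frac{55921}{-229605} + \frac{\left(73 - 61\right) \left(27 - 78\right)}{125991}\right) + H = \left(\frac{55921}{-229605} + \frac{\left(73 - 61\right) \left(27 - 78\right)}{125991}\right) + \frac{214759}{447315} = \left(55921 \left(- \frac{1}{229605}\right) + \left(73 - 61\right) \left(-51\right) \frac{1}{125991}\right) + \frac{214759}{447315} = \left(- \frac{55921}{229605} + 12 \left(-51\right) \frac{1}{125991}\right) + \frac{214759}{447315} = \left(- \frac{55921}{229605} - \frac{68}{13999}\right) + \frac{214759}{447315} = - \frac{798451219}{3214240395} + \frac{214759}{447315} = \frac{7402841021396}{31950620939765}$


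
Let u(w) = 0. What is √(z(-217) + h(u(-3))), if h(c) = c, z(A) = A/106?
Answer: I*√23002/106 ≈ 1.4308*I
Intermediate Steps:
z(A) = A/106 (z(A) = A*(1/106) = A/106)
√(z(-217) + h(u(-3))) = √((1/106)*(-217) + 0) = √(-217/106 + 0) = √(-217/106) = I*√23002/106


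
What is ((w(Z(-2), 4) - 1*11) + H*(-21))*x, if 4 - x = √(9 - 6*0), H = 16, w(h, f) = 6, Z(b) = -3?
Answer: -341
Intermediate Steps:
x = 1 (x = 4 - √(9 - 6*0) = 4 - √(9 - 1*0) = 4 - √(9 + 0) = 4 - √9 = 4 - 1*3 = 4 - 3 = 1)
((w(Z(-2), 4) - 1*11) + H*(-21))*x = ((6 - 1*11) + 16*(-21))*1 = ((6 - 11) - 336)*1 = (-5 - 336)*1 = -341*1 = -341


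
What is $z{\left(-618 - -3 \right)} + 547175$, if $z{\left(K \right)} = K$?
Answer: $546560$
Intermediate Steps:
$z{\left(-618 - -3 \right)} + 547175 = \left(-618 - -3\right) + 547175 = \left(-618 + 3\right) + 547175 = -615 + 547175 = 546560$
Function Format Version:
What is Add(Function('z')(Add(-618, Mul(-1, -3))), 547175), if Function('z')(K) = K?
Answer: 546560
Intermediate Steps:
Add(Function('z')(Add(-618, Mul(-1, -3))), 547175) = Add(Add(-618, Mul(-1, -3)), 547175) = Add(Add(-618, 3), 547175) = Add(-615, 547175) = 546560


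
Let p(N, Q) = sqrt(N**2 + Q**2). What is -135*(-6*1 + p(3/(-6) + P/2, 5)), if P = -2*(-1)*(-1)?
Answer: 810 - 135*sqrt(109)/2 ≈ 105.28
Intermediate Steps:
P = -2 (P = 2*(-1) = -2)
-135*(-6*1 + p(3/(-6) + P/2, 5)) = -135*(-6*1 + sqrt((3/(-6) - 2/2)**2 + 5**2)) = -135*(-6 + sqrt((3*(-1/6) - 2*1/2)**2 + 25)) = -135*(-6 + sqrt((-1/2 - 1)**2 + 25)) = -135*(-6 + sqrt((-3/2)**2 + 25)) = -135*(-6 + sqrt(9/4 + 25)) = -135*(-6 + sqrt(109/4)) = -135*(-6 + sqrt(109)/2) = 810 - 135*sqrt(109)/2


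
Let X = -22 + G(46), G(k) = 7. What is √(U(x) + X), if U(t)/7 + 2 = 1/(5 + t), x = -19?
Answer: I*√118/2 ≈ 5.4314*I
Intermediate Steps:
U(t) = -14 + 7/(5 + t)
X = -15 (X = -22 + 7 = -15)
√(U(x) + X) = √(7*(-9 - 2*(-19))/(5 - 19) - 15) = √(7*(-9 + 38)/(-14) - 15) = √(7*(-1/14)*29 - 15) = √(-29/2 - 15) = √(-59/2) = I*√118/2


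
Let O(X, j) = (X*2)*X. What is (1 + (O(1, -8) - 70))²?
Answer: 4489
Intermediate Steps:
O(X, j) = 2*X² (O(X, j) = (2*X)*X = 2*X²)
(1 + (O(1, -8) - 70))² = (1 + (2*1² - 70))² = (1 + (2*1 - 70))² = (1 + (2 - 70))² = (1 - 68)² = (-67)² = 4489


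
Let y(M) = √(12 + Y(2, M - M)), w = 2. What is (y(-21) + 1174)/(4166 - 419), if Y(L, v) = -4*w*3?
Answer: 1174/3747 + 2*I*√3/3747 ≈ 0.31332 + 0.0009245*I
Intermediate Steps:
Y(L, v) = -24 (Y(L, v) = -4*2*3 = -8*3 = -24)
y(M) = 2*I*√3 (y(M) = √(12 - 24) = √(-12) = 2*I*√3)
(y(-21) + 1174)/(4166 - 419) = (2*I*√3 + 1174)/(4166 - 419) = (1174 + 2*I*√3)/3747 = (1174 + 2*I*√3)*(1/3747) = 1174/3747 + 2*I*√3/3747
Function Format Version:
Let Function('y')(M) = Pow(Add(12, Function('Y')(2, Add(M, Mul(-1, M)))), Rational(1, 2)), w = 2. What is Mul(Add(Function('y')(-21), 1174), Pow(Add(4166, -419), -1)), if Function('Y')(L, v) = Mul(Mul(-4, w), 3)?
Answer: Add(Rational(1174, 3747), Mul(Rational(2, 3747), I, Pow(3, Rational(1, 2)))) ≈ Add(0.31332, Mul(0.00092450, I))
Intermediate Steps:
Function('Y')(L, v) = -24 (Function('Y')(L, v) = Mul(Mul(-4, 2), 3) = Mul(-8, 3) = -24)
Function('y')(M) = Mul(2, I, Pow(3, Rational(1, 2))) (Function('y')(M) = Pow(Add(12, -24), Rational(1, 2)) = Pow(-12, Rational(1, 2)) = Mul(2, I, Pow(3, Rational(1, 2))))
Mul(Add(Function('y')(-21), 1174), Pow(Add(4166, -419), -1)) = Mul(Add(Mul(2, I, Pow(3, Rational(1, 2))), 1174), Pow(Add(4166, -419), -1)) = Mul(Add(1174, Mul(2, I, Pow(3, Rational(1, 2)))), Pow(3747, -1)) = Mul(Add(1174, Mul(2, I, Pow(3, Rational(1, 2)))), Rational(1, 3747)) = Add(Rational(1174, 3747), Mul(Rational(2, 3747), I, Pow(3, Rational(1, 2))))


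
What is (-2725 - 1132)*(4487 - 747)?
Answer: -14425180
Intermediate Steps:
(-2725 - 1132)*(4487 - 747) = -3857*3740 = -14425180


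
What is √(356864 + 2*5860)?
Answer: 2*√92146 ≈ 607.11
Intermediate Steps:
√(356864 + 2*5860) = √(356864 + 11720) = √368584 = 2*√92146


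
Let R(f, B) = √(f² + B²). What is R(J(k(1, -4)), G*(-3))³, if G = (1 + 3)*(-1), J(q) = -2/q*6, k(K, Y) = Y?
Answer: 459*√17 ≈ 1892.5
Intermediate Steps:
J(q) = -12/q
G = -4 (G = 4*(-1) = -4)
R(f, B) = √(B² + f²)
R(J(k(1, -4)), G*(-3))³ = (√((-4*(-3))² + (-12/(-4))²))³ = (√(12² + (-12*(-¼))²))³ = (√(144 + 3²))³ = (√(144 + 9))³ = (√153)³ = (3*√17)³ = 459*√17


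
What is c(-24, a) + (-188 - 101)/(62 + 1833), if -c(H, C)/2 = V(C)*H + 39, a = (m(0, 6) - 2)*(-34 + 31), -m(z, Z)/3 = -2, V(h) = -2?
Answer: -330019/1895 ≈ -174.15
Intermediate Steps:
m(z, Z) = 6 (m(z, Z) = -3*(-2) = 6)
a = -12 (a = (6 - 2)*(-34 + 31) = 4*(-3) = -12)
c(H, C) = -78 + 4*H (c(H, C) = -2*(-2*H + 39) = -2*(39 - 2*H) = -78 + 4*H)
c(-24, a) + (-188 - 101)/(62 + 1833) = (-78 + 4*(-24)) + (-188 - 101)/(62 + 1833) = (-78 - 96) - 289/1895 = -174 - 289*1/1895 = -174 - 289/1895 = -330019/1895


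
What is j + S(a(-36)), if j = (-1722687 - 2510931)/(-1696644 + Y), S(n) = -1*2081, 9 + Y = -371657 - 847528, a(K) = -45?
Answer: -336868070/161991 ≈ -2079.5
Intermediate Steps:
Y = -1219194 (Y = -9 + (-371657 - 847528) = -9 - 1219185 = -1219194)
S(n) = -2081
j = 235201/161991 (j = (-1722687 - 2510931)/(-1696644 - 1219194) = -4233618/(-2915838) = -4233618*(-1/2915838) = 235201/161991 ≈ 1.4519)
j + S(a(-36)) = 235201/161991 - 2081 = -336868070/161991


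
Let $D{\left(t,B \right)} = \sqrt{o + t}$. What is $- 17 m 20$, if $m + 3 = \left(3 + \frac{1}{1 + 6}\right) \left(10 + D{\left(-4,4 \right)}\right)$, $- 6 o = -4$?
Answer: $- \frac{67660}{7} - \frac{7480 i \sqrt{30}}{21} \approx -9665.7 - 1950.9 i$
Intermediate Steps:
$o = \frac{2}{3}$ ($o = \left(- \frac{1}{6}\right) \left(-4\right) = \frac{2}{3} \approx 0.66667$)
$D{\left(t,B \right)} = \sqrt{\frac{2}{3} + t}$
$m = \frac{199}{7} + \frac{22 i \sqrt{30}}{21}$ ($m = -3 + \left(3 + \frac{1}{1 + 6}\right) \left(10 + \frac{\sqrt{6 + 9 \left(-4\right)}}{3}\right) = -3 + \left(3 + \frac{1}{7}\right) \left(10 + \frac{\sqrt{6 - 36}}{3}\right) = -3 + \left(3 + \frac{1}{7}\right) \left(10 + \frac{\sqrt{-30}}{3}\right) = -3 + \frac{22 \left(10 + \frac{i \sqrt{30}}{3}\right)}{7} = -3 + \left(\frac{220}{7} + \frac{22 i \sqrt{30}}{21}\right) = \frac{199}{7} + \frac{22 i \sqrt{30}}{21} \approx 28.429 + 5.738 i$)
$- 17 m 20 = - 17 \left(\frac{199}{7} + \frac{22 i \sqrt{30}}{21}\right) 20 = \left(- \frac{3383}{7} - \frac{374 i \sqrt{30}}{21}\right) 20 = - \frac{67660}{7} - \frac{7480 i \sqrt{30}}{21}$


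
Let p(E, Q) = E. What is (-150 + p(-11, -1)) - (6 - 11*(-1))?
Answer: -178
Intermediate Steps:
(-150 + p(-11, -1)) - (6 - 11*(-1)) = (-150 - 11) - (6 - 11*(-1)) = -161 - (6 + 11) = -161 - 1*17 = -161 - 17 = -178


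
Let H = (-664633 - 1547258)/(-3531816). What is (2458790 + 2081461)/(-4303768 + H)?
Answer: -5345110375272/5066704823599 ≈ -1.0549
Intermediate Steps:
H = 737297/1177272 (H = -2211891*(-1/3531816) = 737297/1177272 ≈ 0.62628)
(2458790 + 2081461)/(-4303768 + H) = (2458790 + 2081461)/(-4303768 + 737297/1177272) = 4540251/(-5066704823599/1177272) = 4540251*(-1177272/5066704823599) = -5345110375272/5066704823599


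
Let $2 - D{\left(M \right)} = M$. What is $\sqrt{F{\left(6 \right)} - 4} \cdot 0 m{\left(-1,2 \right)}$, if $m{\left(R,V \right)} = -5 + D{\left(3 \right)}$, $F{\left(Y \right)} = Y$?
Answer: $0$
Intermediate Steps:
$D{\left(M \right)} = 2 - M$
$m{\left(R,V \right)} = -6$ ($m{\left(R,V \right)} = -5 + \left(2 - 3\right) = -5 - 1 = -6$)
$\sqrt{F{\left(6 \right)} - 4} \cdot 0 m{\left(-1,2 \right)} = \sqrt{6 - 4} \cdot 0 \left(-6\right) = \sqrt{2} \cdot 0 \left(-6\right) = 0 \left(-6\right) = 0$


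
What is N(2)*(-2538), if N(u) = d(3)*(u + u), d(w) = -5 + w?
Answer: 20304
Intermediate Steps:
N(u) = -4*u (N(u) = (-5 + 3)*(u + u) = -4*u)
N(2)*(-2538) = -4*2*(-2538) = -8*(-2538) = 20304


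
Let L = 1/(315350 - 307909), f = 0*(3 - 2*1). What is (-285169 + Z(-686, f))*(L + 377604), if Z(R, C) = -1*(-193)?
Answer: -800711704992240/7441 ≈ -1.0761e+11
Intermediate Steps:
f = 0 (f = 0*(3 - 2) = 0*1 = 0)
Z(R, C) = 193
L = 1/7441 ≈ 0.00013439
(-285169 + Z(-686, f))*(L + 377604) = (-285169 + 193)*(1/7441 + 377604) = -284976*2809751365/7441 = -800711704992240/7441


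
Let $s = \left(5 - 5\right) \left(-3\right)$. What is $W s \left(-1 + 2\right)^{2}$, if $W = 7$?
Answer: $0$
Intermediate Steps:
$s = 0$ ($s = 0 \left(-3\right) = 0$)
$W s \left(-1 + 2\right)^{2} = 7 \cdot 0 \left(-1 + 2\right)^{2} = 0 \cdot 1^{2} = 0 \cdot 1 = 0$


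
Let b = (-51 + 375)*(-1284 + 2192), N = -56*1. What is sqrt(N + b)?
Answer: 2*sqrt(73534) ≈ 542.34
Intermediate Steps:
N = -56
b = 294192 (b = 324*908 = 294192)
sqrt(N + b) = sqrt(-56 + 294192) = sqrt(294136) = 2*sqrt(73534)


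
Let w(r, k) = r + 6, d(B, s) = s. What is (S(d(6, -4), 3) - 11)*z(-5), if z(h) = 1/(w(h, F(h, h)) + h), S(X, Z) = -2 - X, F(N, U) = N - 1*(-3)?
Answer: 9/4 ≈ 2.2500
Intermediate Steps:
F(N, U) = 3 + N (F(N, U) = N + 3 = 3 + N)
w(r, k) = 6 + r
z(h) = 1/(6 + 2*h) (z(h) = 1/((6 + h) + h) = 1/(6 + 2*h))
(S(d(6, -4), 3) - 11)*z(-5) = ((-2 - 1*(-4)) - 11)*(1/(2*(3 - 5))) = ((-2 + 4) - 11)*((½)/(-2)) = (2 - 11)*((½)*(-½)) = -9*(-¼) = 9/4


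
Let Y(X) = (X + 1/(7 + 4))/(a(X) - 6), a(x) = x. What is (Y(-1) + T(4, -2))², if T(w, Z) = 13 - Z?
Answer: 1357225/5929 ≈ 228.91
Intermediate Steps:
Y(X) = (1/11 + X)/(-6 + X) (Y(X) = (X + 1/(7 + 4))/(X - 6) = (X + 1/11)/(-6 + X) = (1/11 + X)/(-6 + X))
(Y(-1) + T(4, -2))² = ((1/11 - 1)/(-6 - 1) + (13 - 1*(-2)))² = (-10/11/(-7) + (13 + 2))² = (-⅐*(-10/11) + 15)² = (10/77 + 15)² = (1165/77)² = 1357225/5929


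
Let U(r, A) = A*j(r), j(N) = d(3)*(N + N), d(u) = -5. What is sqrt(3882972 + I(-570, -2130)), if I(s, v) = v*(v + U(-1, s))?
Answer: 2*sqrt(5140218) ≈ 4534.4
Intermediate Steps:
j(N) = -10*N (j(N) = -5*(N + N) = -10*N)
U(r, A) = -10*A*r (U(r, A) = A*(-10*r) = -10*A*r)
I(s, v) = v*(v + 10*s) (I(s, v) = v*(v - 10*s*(-1)) = v*(v + 10*s))
sqrt(3882972 + I(-570, -2130)) = sqrt(3882972 - 2130*(-2130 + 10*(-570))) = sqrt(3882972 - 2130*(-2130 - 5700)) = sqrt(3882972 - 2130*(-7830)) = sqrt(3882972 + 16677900) = sqrt(20560872) = 2*sqrt(5140218)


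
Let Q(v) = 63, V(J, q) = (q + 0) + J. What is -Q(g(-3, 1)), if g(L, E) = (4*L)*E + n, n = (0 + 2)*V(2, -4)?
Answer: -63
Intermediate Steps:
V(J, q) = J + q (V(J, q) = q + J = J + q)
n = -4 (n = (0 + 2)*(2 - 4) = 2*(-2) = -4)
g(L, E) = -4 + 4*E*L (g(L, E) = (4*L)*E - 4 = 4*E*L - 4 = -4 + 4*E*L)
-Q(g(-3, 1)) = -1*63 = -63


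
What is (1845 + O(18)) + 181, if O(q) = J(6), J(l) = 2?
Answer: 2028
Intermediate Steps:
O(q) = 2
(1845 + O(18)) + 181 = (1845 + 2) + 181 = 1847 + 181 = 2028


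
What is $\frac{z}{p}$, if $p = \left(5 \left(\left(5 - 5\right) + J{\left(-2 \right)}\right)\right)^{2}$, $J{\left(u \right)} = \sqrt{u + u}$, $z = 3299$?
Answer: $- \frac{3299}{100} \approx -32.99$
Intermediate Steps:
$J{\left(u \right)} = \sqrt{2} \sqrt{u}$ ($J{\left(u \right)} = \sqrt{2 u} = \sqrt{2} \sqrt{u}$)
$p = -100$ ($p = \left(5 \left(\left(5 - 5\right) + \sqrt{2} \sqrt{-2}\right)\right)^{2} = \left(5 \left(0 + \sqrt{2} i \sqrt{2}\right)\right)^{2} = \left(5 \left(0 + 2 i\right)\right)^{2} = \left(5 \cdot 2 i\right)^{2} = \left(10 i\right)^{2} = -100$)
$\frac{z}{p} = \frac{3299}{-100} = 3299 \left(- \frac{1}{100}\right) = - \frac{3299}{100}$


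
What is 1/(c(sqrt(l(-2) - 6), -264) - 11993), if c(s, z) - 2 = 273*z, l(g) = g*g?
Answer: -1/84063 ≈ -1.1896e-5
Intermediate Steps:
l(g) = g**2
c(s, z) = 2 + 273*z
1/(c(sqrt(l(-2) - 6), -264) - 11993) = 1/((2 + 273*(-264)) - 11993) = 1/((2 - 72072) - 11993) = 1/(-72070 - 11993) = 1/(-84063) = -1/84063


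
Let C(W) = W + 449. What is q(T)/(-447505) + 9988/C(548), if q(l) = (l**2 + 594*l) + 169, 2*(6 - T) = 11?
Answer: 3575372071/356929988 ≈ 10.017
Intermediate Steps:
T = 1/2 (T = 6 - 1/2*11 = 6 - 11/2 = 1/2 ≈ 0.50000)
C(W) = 449 + W
q(l) = 169 + l**2 + 594*l
q(T)/(-447505) + 9988/C(548) = (169 + (1/2)**2 + 594*(1/2))/(-447505) + 9988/(449 + 548) = (169 + 1/4 + 297)*(-1/447505) + 9988/997 = (1865/4)*(-1/447505) + 9988*(1/997) = -373/358004 + 9988/997 = 3575372071/356929988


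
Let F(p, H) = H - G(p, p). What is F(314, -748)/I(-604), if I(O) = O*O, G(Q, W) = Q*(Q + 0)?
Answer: -6209/22801 ≈ -0.27231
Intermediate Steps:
G(Q, W) = Q**2 (G(Q, W) = Q*Q = Q**2)
F(p, H) = H - p**2
I(O) = O**2
F(314, -748)/I(-604) = (-748 - 1*314**2)/((-604)**2) = (-748 - 1*98596)/364816 = (-748 - 98596)*(1/364816) = -99344*1/364816 = -6209/22801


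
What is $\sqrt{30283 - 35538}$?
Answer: $i \sqrt{5255} \approx 72.491 i$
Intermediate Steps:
$\sqrt{30283 - 35538} = \sqrt{-5255} = i \sqrt{5255}$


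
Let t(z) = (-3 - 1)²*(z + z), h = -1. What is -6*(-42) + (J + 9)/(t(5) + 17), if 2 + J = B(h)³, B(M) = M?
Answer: 14870/59 ≈ 252.03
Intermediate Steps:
J = -3 (J = -2 + (-1)³ = -2 - 1 = -3)
t(z) = 32*z (t(z) = (-4)²*(2*z) = 16*(2*z) = 32*z)
-6*(-42) + (J + 9)/(t(5) + 17) = -6*(-42) + (-3 + 9)/(32*5 + 17) = 252 + 6/(160 + 17) = 252 + 6/177 = 252 + 6*(1/177) = 252 + 2/59 = 14870/59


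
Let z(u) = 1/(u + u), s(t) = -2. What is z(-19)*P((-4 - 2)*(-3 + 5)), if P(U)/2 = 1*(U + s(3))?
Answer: 14/19 ≈ 0.73684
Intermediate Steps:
z(u) = 1/(2*u)
P(U) = -4 + 2*U (P(U) = 2*(1*(U - 2)) = 2*(1*(-2 + U)) = 2*(-2 + U) = -4 + 2*U)
z(-19)*P((-4 - 2)*(-3 + 5)) = ((½)/(-19))*(-4 + 2*((-4 - 2)*(-3 + 5))) = ((½)*(-1/19))*(-4 + 2*(-6*2)) = -(-4 + 2*(-12))/38 = -(-4 - 24)/38 = -1/38*(-28) = 14/19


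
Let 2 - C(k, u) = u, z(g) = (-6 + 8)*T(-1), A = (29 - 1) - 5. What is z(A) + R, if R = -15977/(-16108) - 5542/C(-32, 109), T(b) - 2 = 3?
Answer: 108215635/1723556 ≈ 62.786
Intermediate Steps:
T(b) = 5 (T(b) = 2 + 3 = 5)
A = 23 (A = 28 - 5 = 23)
z(g) = 10 (z(g) = (-6 + 8)*5 = 2*5 = 10)
C(k, u) = 2 - u
R = 90980075/1723556 (R = -15977/(-16108) - 5542/(2 - 1*109) = -15977*(-1/16108) - 5542/(2 - 109) = 15977/16108 - 5542/(-107) = 15977/16108 - 5542*(-1/107) = 15977/16108 + 5542/107 = 90980075/1723556 ≈ 52.786)
z(A) + R = 10 + 90980075/1723556 = 108215635/1723556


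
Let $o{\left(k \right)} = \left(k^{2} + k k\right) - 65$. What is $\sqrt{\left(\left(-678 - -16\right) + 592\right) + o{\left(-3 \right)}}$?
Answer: $3 i \sqrt{13} \approx 10.817 i$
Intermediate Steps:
$o{\left(k \right)} = -65 + 2 k^{2}$ ($o{\left(k \right)} = \left(k^{2} + k^{2}\right) - 65 = 2 k^{2} - 65 = -65 + 2 k^{2}$)
$\sqrt{\left(\left(-678 - -16\right) + 592\right) + o{\left(-3 \right)}} = \sqrt{\left(\left(-678 - -16\right) + 592\right) - \left(65 - 2 \left(-3\right)^{2}\right)} = \sqrt{\left(\left(-678 + 16\right) + 592\right) + \left(-65 + 2 \cdot 9\right)} = \sqrt{\left(-662 + 592\right) + \left(-65 + 18\right)} = \sqrt{-70 - 47} = \sqrt{-117} = 3 i \sqrt{13}$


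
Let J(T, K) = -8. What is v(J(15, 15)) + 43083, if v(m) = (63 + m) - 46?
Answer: 43092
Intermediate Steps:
v(m) = 17 + m
v(J(15, 15)) + 43083 = (17 - 8) + 43083 = 9 + 43083 = 43092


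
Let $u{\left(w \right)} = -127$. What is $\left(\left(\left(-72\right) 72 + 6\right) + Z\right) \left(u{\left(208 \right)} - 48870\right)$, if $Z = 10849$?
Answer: $-277861987$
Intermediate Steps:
$\left(\left(\left(-72\right) 72 + 6\right) + Z\right) \left(u{\left(208 \right)} - 48870\right) = \left(\left(\left(-72\right) 72 + 6\right) + 10849\right) \left(-127 - 48870\right) = \left(\left(-5184 + 6\right) + 10849\right) \left(-48997\right) = \left(-5178 + 10849\right) \left(-48997\right) = 5671 \left(-48997\right) = -277861987$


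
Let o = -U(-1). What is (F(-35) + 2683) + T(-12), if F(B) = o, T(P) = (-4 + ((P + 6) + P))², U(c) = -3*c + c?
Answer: 3165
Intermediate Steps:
U(c) = -2*c
T(P) = (2 + 2*P)² (T(P) = (-4 + ((6 + P) + P))² = (-4 + (6 + 2*P))² = (2 + 2*P)²)
o = -2 (o = -(-2)*(-1) = -1*2 = -2)
F(B) = -2
(F(-35) + 2683) + T(-12) = (-2 + 2683) + 4*(1 - 12)² = 2681 + 4*(-11)² = 2681 + 4*121 = 2681 + 484 = 3165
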